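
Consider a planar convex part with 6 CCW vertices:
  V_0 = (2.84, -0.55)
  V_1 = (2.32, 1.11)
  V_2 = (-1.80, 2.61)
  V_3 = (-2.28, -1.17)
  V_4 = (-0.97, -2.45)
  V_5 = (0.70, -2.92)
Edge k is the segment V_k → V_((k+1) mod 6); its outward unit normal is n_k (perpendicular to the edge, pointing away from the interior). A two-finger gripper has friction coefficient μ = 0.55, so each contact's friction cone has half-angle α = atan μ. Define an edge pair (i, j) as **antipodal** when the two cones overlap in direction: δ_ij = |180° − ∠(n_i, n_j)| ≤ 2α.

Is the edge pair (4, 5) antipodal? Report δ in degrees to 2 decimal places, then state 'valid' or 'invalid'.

α = atan 0.55 = 28.81°;  2α = 57.62°
edge 4: e_4 = (+1.67, -0.47);  n_4 = (-0.2709, -0.9626)
edge 5: e_5 = (+2.14, +2.37);  n_5 = (+0.7422, -0.6702)
∠(n_4, n_5) = 63.64°
δ = |180° − 63.64°| = 116.36°
116.36° > 2α = 57.62°  →  invalid

δ = 116.36°, invalid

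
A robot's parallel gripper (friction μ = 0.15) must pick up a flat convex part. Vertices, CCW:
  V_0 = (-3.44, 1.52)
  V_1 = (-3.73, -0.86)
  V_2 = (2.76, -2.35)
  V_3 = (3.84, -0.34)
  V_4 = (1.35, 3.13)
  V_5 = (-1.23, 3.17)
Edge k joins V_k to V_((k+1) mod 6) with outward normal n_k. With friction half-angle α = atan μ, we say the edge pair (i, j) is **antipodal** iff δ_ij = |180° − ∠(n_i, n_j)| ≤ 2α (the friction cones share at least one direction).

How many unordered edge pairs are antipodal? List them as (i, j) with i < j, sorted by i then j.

α = atan 0.15 = 8.53°;  2α = 17.06°
n_0 = (-0.9927, +0.1210)
n_1 = (-0.2238, -0.9746)
n_2 = (+0.8809, -0.4733)
n_3 = (+0.8125, +0.5830)
n_4 = (+0.0155, +0.9999)
n_5 = (-0.5983, +0.8013)
  (0,1): δ = 95.98°  ·
  (0,2): δ = 21.30°  ·
  (0,3): δ = 42.61°  ·
  (0,4): δ = 96.06°  ·
  (0,5): δ = 133.69°  ·
  (1,2): δ = 105.32°  ·
  (1,3): δ = 41.41°  ·
  (1,4): δ = 12.04°  ✓
  (1,5): δ = 49.68°  ·
  (2,3): δ = 116.09°  ·
  (2,4): δ = 62.64°  ·
  (2,5): δ = 25.01°  ·
  (3,4): δ = 126.55°  ·
  (3,5): δ = 88.92°  ·
  (4,5): δ = 142.37°  ·
antipodal pairs: 1

count = 1; pairs: (1,4)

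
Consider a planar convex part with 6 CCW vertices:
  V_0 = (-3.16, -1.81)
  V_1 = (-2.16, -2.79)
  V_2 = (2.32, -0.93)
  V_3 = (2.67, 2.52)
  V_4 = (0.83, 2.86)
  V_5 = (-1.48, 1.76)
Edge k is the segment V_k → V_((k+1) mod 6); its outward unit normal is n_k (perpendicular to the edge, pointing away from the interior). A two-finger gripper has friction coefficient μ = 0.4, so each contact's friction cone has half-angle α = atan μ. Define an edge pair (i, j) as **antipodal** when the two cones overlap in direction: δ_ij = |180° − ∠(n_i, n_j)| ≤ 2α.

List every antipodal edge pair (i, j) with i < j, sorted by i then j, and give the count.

α = atan 0.4 = 21.80°;  2α = 43.60°
n_0 = (-0.6999, -0.7142)
n_1 = (+0.3834, -0.9236)
n_2 = (+0.9949, -0.1009)
n_3 = (+0.1817, +0.9834)
n_4 = (-0.4299, +0.9029)
n_5 = (-0.9048, +0.4258)
  (0,1): δ = 113.03°  ·
  (0,2): δ = 51.37°  ·
  (0,3): δ = 33.95°  ✓
  (0,4): δ = 69.88°  ·
  (0,5): δ = 109.22°  ·
  (1,2): δ = 118.34°  ·
  (1,3): δ = 33.02°  ✓
  (1,4): δ = 2.92°  ✓
  (1,5): δ = 42.25°  ✓
  (2,3): δ = 94.68°  ·
  (2,4): δ = 58.74°  ·
  (2,5): δ = 19.41°  ✓
  (3,4): δ = 144.07°  ·
  (3,5): δ = 104.73°  ·
  (4,5): δ = 140.66°  ·
antipodal pairs: 5

count = 5; pairs: (0,3), (1,3), (1,4), (1,5), (2,5)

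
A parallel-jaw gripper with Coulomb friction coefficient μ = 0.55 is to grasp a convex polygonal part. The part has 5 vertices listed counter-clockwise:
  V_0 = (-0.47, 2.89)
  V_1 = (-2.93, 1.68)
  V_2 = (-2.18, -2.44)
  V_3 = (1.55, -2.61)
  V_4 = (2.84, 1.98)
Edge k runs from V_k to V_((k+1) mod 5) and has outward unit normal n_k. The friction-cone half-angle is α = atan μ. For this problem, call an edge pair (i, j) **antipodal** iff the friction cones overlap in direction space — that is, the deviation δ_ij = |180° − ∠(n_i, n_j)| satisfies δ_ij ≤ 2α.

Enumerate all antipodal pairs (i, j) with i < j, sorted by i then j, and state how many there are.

count = 4; pairs: (0,2), (0,3), (1,3), (2,4)

α = atan 0.55 = 28.81°;  2α = 57.62°
n_0 = (-0.4414, +0.8973)
n_1 = (-0.9838, -0.1791)
n_2 = (-0.0455, -0.9990)
n_3 = (+0.9627, -0.2706)
n_4 = (+0.2651, +0.9642)
  (0,1): δ = 105.87°  ·
  (0,2): δ = 28.80°  ✓
  (0,3): δ = 48.11°  ✓
  (0,4): δ = 138.44°  ·
  (1,2): δ = 102.93°  ·
  (1,3): δ = 26.01°  ✓
  (1,4): δ = 64.31°  ·
  (2,3): δ = 103.09°  ·
  (2,4): δ = 12.76°  ✓
  (3,4): δ = 89.67°  ·
antipodal pairs: 4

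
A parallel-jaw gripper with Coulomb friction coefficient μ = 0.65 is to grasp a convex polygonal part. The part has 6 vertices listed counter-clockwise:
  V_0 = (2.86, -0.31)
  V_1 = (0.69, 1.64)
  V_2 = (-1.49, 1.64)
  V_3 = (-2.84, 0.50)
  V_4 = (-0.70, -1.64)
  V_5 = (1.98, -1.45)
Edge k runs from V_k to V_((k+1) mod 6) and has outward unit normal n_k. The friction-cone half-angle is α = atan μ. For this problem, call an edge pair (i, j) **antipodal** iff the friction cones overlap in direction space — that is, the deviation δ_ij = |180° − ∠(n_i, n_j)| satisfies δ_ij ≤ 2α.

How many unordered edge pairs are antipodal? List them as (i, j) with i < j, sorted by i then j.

count = 7; pairs: (0,3), (0,4), (1,3), (1,4), (1,5), (2,4), (2,5)

α = atan 0.65 = 33.02°;  2α = 66.05°
n_0 = (+0.6684, +0.7438)
n_1 = (+0.0000, +1.0000)
n_2 = (-0.6452, +0.7640)
n_3 = (-0.7071, -0.7071)
n_4 = (+0.0707, -0.9975)
n_5 = (+0.7916, -0.6111)
  (0,1): δ = 138.06°  ·
  (0,2): δ = 97.88°  ·
  (0,3): δ = 3.06°  ✓
  (0,4): δ = 46.00°  ✓
  (0,5): δ = 94.28°  ·
  (1,2): δ = 139.82°  ·
  (1,3): δ = 45.00°  ✓
  (1,4): δ = 4.06°  ✓
  (1,5): δ = 52.33°  ✓
  (2,3): δ = 85.18°  ·
  (2,4): δ = 36.12°  ✓
  (2,5): δ = 12.16°  ✓
  (3,4): δ = 130.94°  ·
  (3,5): δ = 82.67°  ·
  (4,5): δ = 131.72°  ·
antipodal pairs: 7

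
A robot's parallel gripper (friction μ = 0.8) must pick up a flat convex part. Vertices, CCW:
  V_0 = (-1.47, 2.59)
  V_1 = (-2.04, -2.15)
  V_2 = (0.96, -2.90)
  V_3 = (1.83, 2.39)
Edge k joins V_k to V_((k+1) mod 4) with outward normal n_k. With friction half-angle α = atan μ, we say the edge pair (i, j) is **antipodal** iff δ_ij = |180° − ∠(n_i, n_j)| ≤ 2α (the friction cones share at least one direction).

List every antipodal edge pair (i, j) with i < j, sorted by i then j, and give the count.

α = atan 0.8 = 38.66°;  2α = 77.32°
n_0 = (-0.9928, +0.1194)
n_1 = (-0.2425, -0.9701)
n_2 = (+0.9867, -0.1623)
n_3 = (+0.0605, +0.9982)
  (0,1): δ = 97.18°  ·
  (0,2): δ = 2.48°  ✓
  (0,3): δ = 93.39°  ·
  (1,2): δ = 85.30°  ·
  (1,3): δ = 10.57°  ✓
  (2,3): δ = 84.13°  ·
antipodal pairs: 2

count = 2; pairs: (0,2), (1,3)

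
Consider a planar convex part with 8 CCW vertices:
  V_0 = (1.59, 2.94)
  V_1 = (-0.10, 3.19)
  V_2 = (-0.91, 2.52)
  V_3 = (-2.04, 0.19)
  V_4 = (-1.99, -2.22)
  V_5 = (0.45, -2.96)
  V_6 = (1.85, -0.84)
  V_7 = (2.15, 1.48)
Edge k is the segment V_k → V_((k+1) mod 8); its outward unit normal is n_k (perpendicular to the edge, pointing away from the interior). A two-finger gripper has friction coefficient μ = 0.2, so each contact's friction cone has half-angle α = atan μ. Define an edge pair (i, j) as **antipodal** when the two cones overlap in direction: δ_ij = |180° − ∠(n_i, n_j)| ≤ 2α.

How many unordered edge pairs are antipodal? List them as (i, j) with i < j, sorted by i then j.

α = atan 0.2 = 11.31°;  2α = 22.62°
n_0 = (+0.1463, +0.9892)
n_1 = (-0.6374, +0.7706)
n_2 = (-0.8998, +0.4364)
n_3 = (-0.9998, -0.0207)
n_4 = (-0.2902, -0.9570)
n_5 = (+0.8345, -0.5511)
n_6 = (+0.9917, -0.1282)
n_7 = (+0.9337, +0.3581)
  (0,1): δ = 131.99°  ·
  (0,2): δ = 107.46°  ·
  (0,3): δ = 80.40°  ·
  (0,4): δ = 8.46°  ✓
  (0,5): δ = 64.97°  ·
  (0,6): δ = 91.05°  ·
  (0,7): δ = 119.40°  ·
  (1,2): δ = 155.47°  ·
  (1,3): δ = 128.41°  ·
  (1,4): δ = 56.47°  ·
  (1,5): δ = 16.96°  ✓
  (1,6): δ = 43.04°  ·
  (1,7): δ = 71.39°  ·
  (2,3): δ = 152.94°  ·
  (2,4): δ = 81.00°  ·
  (2,5): δ = 7.57°  ✓
  (2,6): δ = 18.50°  ✓
  (2,7): δ = 46.86°  ·
  (3,4): δ = 108.06°  ·
  (3,5): δ = 34.63°  ·
  (3,6): δ = 8.56°  ✓
  (3,7): δ = 19.80°  ✓
  (4,5): δ = 106.57°  ·
  (4,6): δ = 80.50°  ·
  (4,7): δ = 52.14°  ·
  (5,6): δ = 153.93°  ·
  (5,7): δ = 125.58°  ·
  (6,7): δ = 151.65°  ·
antipodal pairs: 6

count = 6; pairs: (0,4), (1,5), (2,5), (2,6), (3,6), (3,7)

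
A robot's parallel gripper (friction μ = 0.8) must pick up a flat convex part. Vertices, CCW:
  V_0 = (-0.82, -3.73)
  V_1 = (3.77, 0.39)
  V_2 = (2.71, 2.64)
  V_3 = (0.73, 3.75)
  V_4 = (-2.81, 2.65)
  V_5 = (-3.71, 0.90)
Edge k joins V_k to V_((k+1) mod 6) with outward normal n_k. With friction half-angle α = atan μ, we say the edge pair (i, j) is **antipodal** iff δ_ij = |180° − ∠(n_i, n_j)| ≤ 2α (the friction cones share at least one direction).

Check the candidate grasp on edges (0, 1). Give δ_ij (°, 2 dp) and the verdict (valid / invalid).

δ = 106.69°, invalid

α = atan 0.8 = 38.66°;  2α = 77.32°
edge 0: e_0 = (+4.59, +4.12);  n_0 = (+0.6680, -0.7442)
edge 1: e_1 = (-1.06, +2.25);  n_1 = (+0.9046, +0.4262)
∠(n_0, n_1) = 73.31°
δ = |180° − 73.31°| = 106.69°
106.69° > 2α = 77.32°  →  invalid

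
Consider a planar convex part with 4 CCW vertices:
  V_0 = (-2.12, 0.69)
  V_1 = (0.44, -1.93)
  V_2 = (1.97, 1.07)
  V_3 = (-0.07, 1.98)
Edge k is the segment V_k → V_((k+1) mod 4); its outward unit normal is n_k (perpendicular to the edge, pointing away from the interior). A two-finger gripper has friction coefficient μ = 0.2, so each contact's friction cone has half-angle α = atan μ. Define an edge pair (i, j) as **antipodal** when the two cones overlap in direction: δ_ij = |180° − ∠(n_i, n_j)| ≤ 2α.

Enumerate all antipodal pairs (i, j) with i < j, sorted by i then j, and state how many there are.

α = atan 0.2 = 11.31°;  2α = 22.62°
n_0 = (-0.7152, -0.6989)
n_1 = (+0.8908, -0.4543)
n_2 = (+0.4074, +0.9133)
n_3 = (-0.5326, +0.8464)
  (0,1): δ = 71.36°  ·
  (0,2): δ = 21.62°  ✓
  (0,3): δ = 77.84°  ·
  (1,2): δ = 87.02°  ·
  (1,3): δ = 30.80°  ·
  (2,3): δ = 123.78°  ·
antipodal pairs: 1

count = 1; pairs: (0,2)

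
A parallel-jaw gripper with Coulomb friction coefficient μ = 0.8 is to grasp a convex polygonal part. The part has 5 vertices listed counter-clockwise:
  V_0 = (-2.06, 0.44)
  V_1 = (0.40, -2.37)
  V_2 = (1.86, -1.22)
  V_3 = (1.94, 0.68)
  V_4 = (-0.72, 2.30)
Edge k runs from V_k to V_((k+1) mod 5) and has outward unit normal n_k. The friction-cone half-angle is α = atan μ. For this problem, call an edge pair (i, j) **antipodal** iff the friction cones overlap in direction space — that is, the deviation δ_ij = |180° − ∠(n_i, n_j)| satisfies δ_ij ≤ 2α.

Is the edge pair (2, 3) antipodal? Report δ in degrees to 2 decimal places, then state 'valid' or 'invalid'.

δ = 118.93°, invalid

α = atan 0.8 = 38.66°;  2α = 77.32°
edge 2: e_2 = (+0.08, +1.90);  n_2 = (+0.9991, -0.0421)
edge 3: e_3 = (-2.66, +1.62);  n_3 = (+0.5202, +0.8541)
∠(n_2, n_3) = 61.07°
δ = |180° − 61.07°| = 118.93°
118.93° > 2α = 77.32°  →  invalid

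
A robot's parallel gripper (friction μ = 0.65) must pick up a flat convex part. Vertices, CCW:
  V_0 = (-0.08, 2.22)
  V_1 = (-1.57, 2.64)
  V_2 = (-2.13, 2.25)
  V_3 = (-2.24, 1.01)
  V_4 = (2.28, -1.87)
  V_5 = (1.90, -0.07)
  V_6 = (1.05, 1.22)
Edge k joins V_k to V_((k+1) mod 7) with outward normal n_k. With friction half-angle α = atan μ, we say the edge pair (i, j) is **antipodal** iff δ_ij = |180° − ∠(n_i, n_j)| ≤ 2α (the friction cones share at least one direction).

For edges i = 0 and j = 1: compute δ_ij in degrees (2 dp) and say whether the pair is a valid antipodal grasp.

δ = 129.40°, invalid

α = atan 0.65 = 33.02°;  2α = 66.05°
edge 0: e_0 = (-1.49, +0.42);  n_0 = (+0.2713, +0.9625)
edge 1: e_1 = (-0.56, -0.39);  n_1 = (-0.5715, +0.8206)
∠(n_0, n_1) = 50.60°
δ = |180° − 50.60°| = 129.40°
129.40° > 2α = 66.05°  →  invalid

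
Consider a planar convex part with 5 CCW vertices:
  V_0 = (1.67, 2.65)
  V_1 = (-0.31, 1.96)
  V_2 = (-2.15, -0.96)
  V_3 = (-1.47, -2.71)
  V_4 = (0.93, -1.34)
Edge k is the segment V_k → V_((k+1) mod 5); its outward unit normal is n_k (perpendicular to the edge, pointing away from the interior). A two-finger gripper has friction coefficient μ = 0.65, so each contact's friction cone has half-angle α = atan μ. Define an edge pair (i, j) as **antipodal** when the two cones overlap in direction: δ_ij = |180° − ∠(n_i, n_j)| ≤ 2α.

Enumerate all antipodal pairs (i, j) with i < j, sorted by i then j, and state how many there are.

count = 5; pairs: (0,3), (0,4), (1,3), (1,4), (2,4)

α = atan 0.65 = 33.02°;  2α = 66.05°
n_0 = (-0.3291, +0.9443)
n_1 = (-0.8460, +0.5331)
n_2 = (-0.9321, -0.3622)
n_3 = (+0.4957, -0.8685)
n_4 = (+0.9832, -0.1824)
  (0,1): δ = 141.43°  ·
  (0,2): δ = 87.98°  ·
  (0,3): δ = 10.51°  ✓
  (0,4): δ = 60.28°  ✓
  (1,2): δ = 126.55°  ·
  (1,3): δ = 28.06°  ✓
  (1,4): δ = 21.71°  ✓
  (2,3): δ = 81.52°  ·
  (2,4): δ = 31.74°  ✓
  (3,4): δ = 130.23°  ·
antipodal pairs: 5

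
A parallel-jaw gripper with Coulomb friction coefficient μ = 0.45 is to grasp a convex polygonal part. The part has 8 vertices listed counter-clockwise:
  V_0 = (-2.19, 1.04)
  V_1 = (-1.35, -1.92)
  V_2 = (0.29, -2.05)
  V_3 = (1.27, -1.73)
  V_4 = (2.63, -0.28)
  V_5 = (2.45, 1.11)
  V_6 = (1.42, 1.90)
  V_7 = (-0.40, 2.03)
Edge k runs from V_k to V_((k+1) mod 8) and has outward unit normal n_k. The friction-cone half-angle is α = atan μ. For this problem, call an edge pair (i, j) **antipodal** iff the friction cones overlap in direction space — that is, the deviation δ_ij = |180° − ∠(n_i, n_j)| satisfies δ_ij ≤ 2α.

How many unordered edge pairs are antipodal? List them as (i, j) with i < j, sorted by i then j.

count = 8; pairs: (0,4), (0,5), (1,5), (1,6), (1,7), (2,6), (2,7), (3,7)

α = atan 0.45 = 24.23°;  2α = 48.46°
n_0 = (-0.9620, -0.2730)
n_1 = (-0.0790, -0.9969)
n_2 = (+0.3104, -0.9506)
n_3 = (+0.7294, -0.6841)
n_4 = (+0.9917, +0.1284)
n_5 = (+0.6086, +0.7935)
n_6 = (+0.0712, +0.9975)
n_7 = (-0.4840, +0.8751)
  (0,1): δ = 110.38°  ·
  (0,2): δ = 87.76°  ·
  (0,3): δ = 59.01°  ·
  (0,4): δ = 8.46°  ✓
  (0,5): δ = 36.67°  ✓
  (0,6): δ = 70.07°  ·
  (0,7): δ = 103.10°  ·
  (1,2): δ = 157.38°  ·
  (1,3): δ = 128.63°  ·
  (1,4): δ = 78.09°  ·
  (1,5): δ = 32.96°  ✓
  (1,6): δ = 0.45°  ✓
  (1,7): δ = 33.48°  ✓
  (2,3): δ = 151.25°  ·
  (2,4): δ = 100.70°  ·
  (2,5): δ = 55.57°  ·
  (2,6): δ = 22.17°  ✓
  (2,7): δ = 10.86°  ✓
  (3,4): δ = 129.46°  ·
  (3,5): δ = 84.32°  ·
  (3,6): δ = 50.92°  ·
  (3,7): δ = 17.89°  ✓
  (4,5): δ = 134.87°  ·
  (4,6): δ = 101.46°  ·
  (4,7): δ = 68.43°  ·
  (5,6): δ = 146.60°  ·
  (5,7): δ = 113.57°  ·
  (6,7): δ = 146.97°  ·
antipodal pairs: 8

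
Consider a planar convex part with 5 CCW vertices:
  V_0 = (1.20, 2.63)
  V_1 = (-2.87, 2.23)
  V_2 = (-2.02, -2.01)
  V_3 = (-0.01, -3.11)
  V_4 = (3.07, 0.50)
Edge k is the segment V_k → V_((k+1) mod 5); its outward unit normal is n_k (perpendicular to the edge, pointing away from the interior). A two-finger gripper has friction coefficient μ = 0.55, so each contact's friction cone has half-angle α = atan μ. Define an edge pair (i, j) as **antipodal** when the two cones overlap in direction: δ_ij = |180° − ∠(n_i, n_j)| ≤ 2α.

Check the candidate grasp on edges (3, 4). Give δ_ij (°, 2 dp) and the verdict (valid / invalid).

δ = 98.25°, invalid

α = atan 0.55 = 28.81°;  2α = 57.62°
edge 3: e_3 = (+3.08, +3.61);  n_3 = (+0.7607, -0.6491)
edge 4: e_4 = (-1.87, +2.13);  n_4 = (+0.7515, +0.6598)
∠(n_3, n_4) = 81.75°
δ = |180° − 81.75°| = 98.25°
98.25° > 2α = 57.62°  →  invalid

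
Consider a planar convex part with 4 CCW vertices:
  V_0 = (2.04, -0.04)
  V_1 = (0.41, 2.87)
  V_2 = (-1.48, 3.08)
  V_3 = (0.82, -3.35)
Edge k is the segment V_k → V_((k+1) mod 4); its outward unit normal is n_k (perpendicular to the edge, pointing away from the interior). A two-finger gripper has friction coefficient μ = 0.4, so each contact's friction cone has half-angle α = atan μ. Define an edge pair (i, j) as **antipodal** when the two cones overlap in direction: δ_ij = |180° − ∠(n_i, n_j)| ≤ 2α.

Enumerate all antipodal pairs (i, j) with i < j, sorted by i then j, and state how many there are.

α = atan 0.4 = 21.80°;  2α = 43.60°
n_0 = (+0.8725, +0.4887)
n_1 = (+0.1104, +0.9939)
n_2 = (-0.9416, -0.3368)
n_3 = (+0.9383, -0.3458)
  (0,1): δ = 125.60°  ·
  (0,2): δ = 9.57°  ✓
  (0,3): δ = 130.51°  ·
  (1,2): δ = 63.98°  ·
  (1,3): δ = 76.11°  ·
  (2,3): δ = 39.91°  ✓
antipodal pairs: 2

count = 2; pairs: (0,2), (2,3)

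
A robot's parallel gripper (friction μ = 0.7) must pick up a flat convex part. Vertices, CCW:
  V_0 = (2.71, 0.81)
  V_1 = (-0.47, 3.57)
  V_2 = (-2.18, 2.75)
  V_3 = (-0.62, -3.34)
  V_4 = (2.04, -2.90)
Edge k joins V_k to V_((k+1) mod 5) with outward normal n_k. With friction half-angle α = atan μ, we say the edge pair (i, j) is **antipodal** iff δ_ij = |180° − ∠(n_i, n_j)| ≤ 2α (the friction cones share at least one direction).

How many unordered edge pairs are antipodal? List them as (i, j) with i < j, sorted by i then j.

α = atan 0.7 = 34.99°;  2α = 69.98°
n_0 = (+0.6555, +0.7552)
n_1 = (-0.4324, +0.9017)
n_2 = (-0.9687, -0.2481)
n_3 = (+0.1632, -0.9866)
n_4 = (+0.9841, -0.1777)
  (0,1): δ = 113.43°  ·
  (0,2): δ = 34.68°  ✓
  (0,3): δ = 50.35°  ✓
  (0,4): δ = 120.72°  ·
  (1,2): δ = 101.25°  ·
  (1,3): δ = 16.23°  ✓
  (1,4): δ = 54.14°  ✓
  (2,3): δ = 94.98°  ·
  (2,4): δ = 24.60°  ✓
  (3,4): δ = 109.63°  ·
antipodal pairs: 5

count = 5; pairs: (0,2), (0,3), (1,3), (1,4), (2,4)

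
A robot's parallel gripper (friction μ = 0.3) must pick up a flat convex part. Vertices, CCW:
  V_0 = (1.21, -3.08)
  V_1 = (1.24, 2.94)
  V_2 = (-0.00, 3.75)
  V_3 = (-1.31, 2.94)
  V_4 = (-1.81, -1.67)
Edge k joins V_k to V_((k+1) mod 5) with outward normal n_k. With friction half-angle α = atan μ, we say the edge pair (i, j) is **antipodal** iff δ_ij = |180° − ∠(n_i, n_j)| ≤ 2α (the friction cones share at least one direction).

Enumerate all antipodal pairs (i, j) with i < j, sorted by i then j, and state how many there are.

α = atan 0.3 = 16.70°;  2α = 33.40°
n_0 = (+1.0000, -0.0050)
n_1 = (+0.5469, +0.8372)
n_2 = (-0.5259, +0.8505)
n_3 = (-0.9942, +0.1078)
n_4 = (-0.4230, -0.9061)
  (0,1): δ = 122.87°  ·
  (0,2): δ = 57.99°  ·
  (0,3): δ = 5.90°  ✓
  (0,4): δ = 65.26°  ·
  (1,2): δ = 115.12°  ·
  (1,3): δ = 63.04°  ·
  (1,4): δ = 8.13°  ✓
  (2,3): δ = 127.92°  ·
  (2,4): δ = 56.76°  ·
  (3,4): δ = 108.84°  ·
antipodal pairs: 2

count = 2; pairs: (0,3), (1,4)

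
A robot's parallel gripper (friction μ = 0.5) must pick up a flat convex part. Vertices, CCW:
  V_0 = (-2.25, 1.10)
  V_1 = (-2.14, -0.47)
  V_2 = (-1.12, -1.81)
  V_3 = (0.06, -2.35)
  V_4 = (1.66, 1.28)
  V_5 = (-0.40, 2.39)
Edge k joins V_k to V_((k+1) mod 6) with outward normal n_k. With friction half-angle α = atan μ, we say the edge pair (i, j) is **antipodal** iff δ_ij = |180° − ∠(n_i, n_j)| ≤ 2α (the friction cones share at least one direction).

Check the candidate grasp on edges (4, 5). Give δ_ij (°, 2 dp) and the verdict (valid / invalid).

δ = 116.79°, invalid

α = atan 0.5 = 26.57°;  2α = 53.13°
edge 4: e_4 = (-2.06, +1.11);  n_4 = (+0.4744, +0.8803)
edge 5: e_5 = (-1.85, -1.29);  n_5 = (-0.5720, +0.8203)
∠(n_4, n_5) = 63.21°
δ = |180° − 63.21°| = 116.79°
116.79° > 2α = 53.13°  →  invalid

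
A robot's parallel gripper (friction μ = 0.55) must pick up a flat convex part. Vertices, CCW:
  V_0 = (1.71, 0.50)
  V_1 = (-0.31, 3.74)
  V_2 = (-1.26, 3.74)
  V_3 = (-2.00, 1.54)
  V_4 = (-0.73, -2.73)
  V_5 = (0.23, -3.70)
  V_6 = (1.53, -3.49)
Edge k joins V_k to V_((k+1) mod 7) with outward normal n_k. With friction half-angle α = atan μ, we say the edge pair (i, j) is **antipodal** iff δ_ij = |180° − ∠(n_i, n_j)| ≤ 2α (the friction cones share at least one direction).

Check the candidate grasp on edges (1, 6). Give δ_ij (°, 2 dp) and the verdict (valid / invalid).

δ = 87.42°, invalid

α = atan 0.55 = 28.81°;  2α = 57.62°
edge 1: e_1 = (-0.95, +0.00);  n_1 = (+0.0000, +1.0000)
edge 6: e_6 = (+0.18, +3.99);  n_6 = (+0.9990, -0.0451)
∠(n_1, n_6) = 92.58°
δ = |180° − 92.58°| = 87.42°
87.42° > 2α = 57.62°  →  invalid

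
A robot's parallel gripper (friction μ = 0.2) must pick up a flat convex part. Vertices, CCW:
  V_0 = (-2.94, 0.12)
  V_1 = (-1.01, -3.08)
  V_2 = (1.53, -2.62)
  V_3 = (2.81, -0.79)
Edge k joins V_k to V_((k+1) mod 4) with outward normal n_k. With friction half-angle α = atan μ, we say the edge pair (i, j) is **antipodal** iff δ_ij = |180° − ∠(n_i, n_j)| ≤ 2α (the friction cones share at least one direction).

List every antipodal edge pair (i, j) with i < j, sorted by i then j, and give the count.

α = atan 0.2 = 11.31°;  2α = 22.62°
n_0 = (-0.8563, -0.5165)
n_1 = (+0.1782, -0.9840)
n_2 = (+0.8194, -0.5732)
n_3 = (+0.1563, +0.9877)
  (0,1): δ = 110.83°  ·
  (0,2): δ = 66.07°  ·
  (0,3): δ = 49.91°  ·
  (1,2): δ = 135.24°  ·
  (1,3): δ = 19.26°  ✓
  (2,3): δ = 64.02°  ·
antipodal pairs: 1

count = 1; pairs: (1,3)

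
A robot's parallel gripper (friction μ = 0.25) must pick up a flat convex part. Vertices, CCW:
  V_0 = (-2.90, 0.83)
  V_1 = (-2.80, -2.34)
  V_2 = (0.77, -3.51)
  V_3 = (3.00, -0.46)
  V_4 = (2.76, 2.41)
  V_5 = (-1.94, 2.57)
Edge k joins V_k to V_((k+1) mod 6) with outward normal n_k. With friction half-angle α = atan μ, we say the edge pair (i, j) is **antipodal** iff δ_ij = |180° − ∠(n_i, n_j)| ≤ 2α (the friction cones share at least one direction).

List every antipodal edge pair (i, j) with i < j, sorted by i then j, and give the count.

α = atan 0.25 = 14.04°;  2α = 28.07°
n_0 = (-0.9995, -0.0315)
n_1 = (-0.3114, -0.9503)
n_2 = (+0.8072, -0.5902)
n_3 = (+0.9965, +0.0833)
n_4 = (+0.0340, +0.9994)
n_5 = (-0.8756, +0.4831)
  (0,1): δ = 109.95°  ·
  (0,2): δ = 37.98°  ·
  (0,3): δ = 2.97°  ✓
  (0,4): δ = 86.24°  ·
  (0,5): δ = 149.31°  ·
  (1,2): δ = 108.03°  ·
  (1,3): δ = 67.07°  ·
  (1,4): δ = 16.20°  ✓
  (1,5): δ = 79.26°  ·
  (2,3): δ = 139.05°  ·
  (2,4): δ = 55.78°  ·
  (2,5): δ = 7.29°  ✓
  (3,4): δ = 96.73°  ·
  (3,5): δ = 33.67°  ·
  (4,5): δ = 116.94°  ·
antipodal pairs: 3

count = 3; pairs: (0,3), (1,4), (2,5)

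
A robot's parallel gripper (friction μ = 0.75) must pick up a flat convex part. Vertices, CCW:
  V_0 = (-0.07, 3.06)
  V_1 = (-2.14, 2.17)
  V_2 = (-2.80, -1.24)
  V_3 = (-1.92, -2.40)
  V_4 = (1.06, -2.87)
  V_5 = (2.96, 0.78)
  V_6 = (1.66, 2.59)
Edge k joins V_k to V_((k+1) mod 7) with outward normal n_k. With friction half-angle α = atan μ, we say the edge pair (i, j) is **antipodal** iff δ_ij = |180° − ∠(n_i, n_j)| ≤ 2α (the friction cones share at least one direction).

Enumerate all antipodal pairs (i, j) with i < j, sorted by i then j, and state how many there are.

α = atan 0.75 = 36.87°;  2α = 73.74°
n_0 = (-0.3950, +0.9187)
n_1 = (-0.9818, +0.1900)
n_2 = (-0.7967, -0.6044)
n_3 = (-0.1558, -0.9878)
n_4 = (+0.8870, -0.4617)
n_5 = (+0.8122, +0.5834)
n_6 = (+0.2622, +0.9650)
  (0,1): δ = 124.22°  ·
  (0,2): δ = 76.08°  ·
  (0,3): δ = 32.23°  ✓
  (0,4): δ = 39.24°  ✓
  (0,5): δ = 102.42°  ·
  (0,6): δ = 141.54°  ·
  (1,2): δ = 131.86°  ·
  (1,3): δ = 88.01°  ·
  (1,4): δ = 16.55°  ✓
  (1,5): δ = 46.64°  ✓
  (1,6): δ = 85.76°  ·
  (2,3): δ = 136.15°  ·
  (2,4): δ = 64.68°  ✓
  (2,5): δ = 1.50°  ✓
  (2,6): δ = 37.62°  ✓
  (3,4): δ = 108.54°  ·
  (3,5): δ = 45.35°  ✓
  (3,6): δ = 6.24°  ✓
  (4,5): δ = 116.81°  ·
  (4,6): δ = 77.70°  ·
  (5,6): δ = 140.89°  ·
antipodal pairs: 9

count = 9; pairs: (0,3), (0,4), (1,4), (1,5), (2,4), (2,5), (2,6), (3,5), (3,6)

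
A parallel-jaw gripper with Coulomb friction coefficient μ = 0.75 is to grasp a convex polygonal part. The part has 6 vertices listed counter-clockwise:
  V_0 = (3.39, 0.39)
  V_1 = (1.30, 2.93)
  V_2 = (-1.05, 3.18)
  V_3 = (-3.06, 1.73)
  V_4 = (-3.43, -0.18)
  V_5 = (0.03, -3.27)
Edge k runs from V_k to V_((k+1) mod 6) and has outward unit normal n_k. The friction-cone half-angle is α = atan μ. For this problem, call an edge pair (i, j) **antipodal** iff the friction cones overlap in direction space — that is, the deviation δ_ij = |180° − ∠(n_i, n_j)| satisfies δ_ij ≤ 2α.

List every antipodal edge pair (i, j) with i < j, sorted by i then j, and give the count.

count = 6; pairs: (0,3), (0,4), (1,4), (1,5), (2,5), (3,5)

α = atan 0.75 = 36.87°;  2α = 73.74°
n_0 = (+0.7722, +0.6354)
n_1 = (+0.1058, +0.9944)
n_2 = (-0.5850, +0.8110)
n_3 = (-0.9817, +0.1902)
n_4 = (-0.6661, -0.7459)
n_5 = (+0.7367, -0.6763)
  (0,1): δ = 135.52°  ·
  (0,2): δ = 93.64°  ·
  (0,3): δ = 50.41°  ✓
  (0,4): δ = 8.78°  ✓
  (0,5): δ = 98.00°  ·
  (1,2): δ = 138.12°  ·
  (1,3): δ = 94.89°  ·
  (1,4): δ = 35.69°  ✓
  (1,5): δ = 53.52°  ✓
  (2,3): δ = 136.77°  ·
  (2,4): δ = 77.57°  ·
  (2,5): δ = 11.64°  ✓
  (3,4): δ = 120.80°  ·
  (3,5): δ = 31.59°  ✓
  (4,5): δ = 90.79°  ·
antipodal pairs: 6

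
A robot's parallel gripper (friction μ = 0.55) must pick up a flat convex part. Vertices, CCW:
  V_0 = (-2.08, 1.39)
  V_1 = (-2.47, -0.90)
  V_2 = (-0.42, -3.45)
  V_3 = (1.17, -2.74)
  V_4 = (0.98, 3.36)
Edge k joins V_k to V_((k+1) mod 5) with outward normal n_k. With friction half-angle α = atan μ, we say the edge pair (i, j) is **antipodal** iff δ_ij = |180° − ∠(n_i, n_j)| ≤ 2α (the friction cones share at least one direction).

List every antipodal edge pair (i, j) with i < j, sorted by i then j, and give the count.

count = 4; pairs: (0,2), (0,3), (1,3), (2,4)

α = atan 0.55 = 28.81°;  2α = 57.62°
n_0 = (-0.9858, +0.1679)
n_1 = (-0.7794, -0.6266)
n_2 = (+0.4077, -0.9131)
n_3 = (+0.9995, +0.0311)
n_4 = (-0.5413, +0.8408)
  (0,1): δ = 131.54°  ·
  (0,2): δ = 56.27°  ✓
  (0,3): δ = 11.45°  ✓
  (0,4): δ = 132.44°  ·
  (1,2): δ = 104.73°  ·
  (1,3): δ = 37.01°  ✓
  (1,4): δ = 83.98°  ·
  (2,3): δ = 112.28°  ·
  (2,4): δ = 8.71°  ✓
  (3,4): δ = 59.01°  ·
antipodal pairs: 4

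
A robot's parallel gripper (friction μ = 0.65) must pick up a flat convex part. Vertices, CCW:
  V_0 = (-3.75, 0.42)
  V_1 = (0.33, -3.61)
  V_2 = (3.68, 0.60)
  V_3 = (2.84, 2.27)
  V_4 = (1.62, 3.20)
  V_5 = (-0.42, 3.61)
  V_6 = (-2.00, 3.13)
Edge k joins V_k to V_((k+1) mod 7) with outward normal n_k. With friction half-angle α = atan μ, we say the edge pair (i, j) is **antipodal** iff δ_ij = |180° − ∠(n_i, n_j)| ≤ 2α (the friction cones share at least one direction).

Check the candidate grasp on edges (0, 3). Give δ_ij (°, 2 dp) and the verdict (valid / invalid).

δ = 7.33°, valid

α = atan 0.65 = 33.02°;  2α = 66.05°
edge 0: e_0 = (+4.08, -4.03);  n_0 = (-0.7027, -0.7115)
edge 3: e_3 = (-1.22, +0.93);  n_3 = (+0.6062, +0.7953)
∠(n_0, n_3) = 172.67°
δ = |180° − 172.67°| = 7.33°
7.33° ≤ 2α = 66.05°  →  valid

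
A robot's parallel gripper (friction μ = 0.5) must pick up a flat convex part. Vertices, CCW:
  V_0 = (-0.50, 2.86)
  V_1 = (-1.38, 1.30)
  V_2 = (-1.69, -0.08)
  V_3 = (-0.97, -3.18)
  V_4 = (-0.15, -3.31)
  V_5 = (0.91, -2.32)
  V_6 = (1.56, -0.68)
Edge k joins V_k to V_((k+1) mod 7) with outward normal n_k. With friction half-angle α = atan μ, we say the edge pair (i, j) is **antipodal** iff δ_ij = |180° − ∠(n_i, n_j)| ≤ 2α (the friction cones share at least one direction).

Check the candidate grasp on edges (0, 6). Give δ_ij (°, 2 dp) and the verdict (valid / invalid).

α = atan 0.5 = 26.57°;  2α = 53.13°
edge 0: e_0 = (-0.88, -1.56);  n_0 = (-0.8710, +0.4913)
edge 6: e_6 = (-2.06, +3.54);  n_6 = (+0.8643, +0.5030)
∠(n_0, n_6) = 120.38°
δ = |180° − 120.38°| = 59.62°
59.62° > 2α = 53.13°  →  invalid

δ = 59.62°, invalid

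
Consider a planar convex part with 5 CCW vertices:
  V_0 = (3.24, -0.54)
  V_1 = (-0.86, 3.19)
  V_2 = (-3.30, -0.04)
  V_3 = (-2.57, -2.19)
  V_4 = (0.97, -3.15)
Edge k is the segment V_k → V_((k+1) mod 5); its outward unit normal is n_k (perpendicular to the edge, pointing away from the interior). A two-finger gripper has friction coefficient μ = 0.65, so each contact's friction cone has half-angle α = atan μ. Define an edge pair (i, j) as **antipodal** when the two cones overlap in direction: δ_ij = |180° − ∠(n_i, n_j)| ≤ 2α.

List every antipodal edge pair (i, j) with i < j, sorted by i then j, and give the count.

α = atan 0.65 = 33.02°;  2α = 66.05°
n_0 = (+0.6729, +0.7397)
n_1 = (-0.7979, +0.6028)
n_2 = (-0.9469, -0.3215)
n_3 = (-0.2617, -0.9651)
n_4 = (+0.7545, -0.6563)
  (0,1): δ = 84.77°  ·
  (0,2): δ = 28.95°  ✓
  (0,3): δ = 27.12°  ✓
  (0,4): δ = 91.28°  ·
  (1,2): δ = 124.18°  ·
  (1,3): δ = 68.10°  ·
  (1,4): δ = 3.95°  ✓
  (2,3): δ = 123.93°  ·
  (2,4): δ = 59.77°  ✓
  (3,4): δ = 115.84°  ·
antipodal pairs: 4

count = 4; pairs: (0,2), (0,3), (1,4), (2,4)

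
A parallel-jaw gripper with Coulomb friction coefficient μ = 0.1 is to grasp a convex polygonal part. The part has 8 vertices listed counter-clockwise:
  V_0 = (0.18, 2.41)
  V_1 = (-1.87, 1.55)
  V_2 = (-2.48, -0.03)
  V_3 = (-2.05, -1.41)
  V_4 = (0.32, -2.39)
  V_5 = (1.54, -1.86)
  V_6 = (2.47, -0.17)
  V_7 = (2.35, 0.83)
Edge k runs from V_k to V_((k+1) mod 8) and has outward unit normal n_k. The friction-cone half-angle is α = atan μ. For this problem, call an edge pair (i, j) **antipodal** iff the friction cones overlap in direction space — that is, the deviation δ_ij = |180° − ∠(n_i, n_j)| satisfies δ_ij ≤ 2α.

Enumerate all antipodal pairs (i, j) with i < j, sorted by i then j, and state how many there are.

count = 3; pairs: (0,4), (1,5), (2,6)

α = atan 0.1 = 5.71°;  2α = 11.42°
n_0 = (-0.3869, +0.9221)
n_1 = (-0.9329, +0.3602)
n_2 = (-0.9547, -0.2975)
n_3 = (-0.3821, -0.9241)
n_4 = (+0.3985, -0.9172)
n_5 = (+0.8761, -0.4821)
n_6 = (+0.9929, +0.1191)
n_7 = (+0.5886, +0.8084)
  (0,1): δ = 133.87°  ·
  (0,2): δ = 95.45°  ·
  (0,3): δ = 45.22°  ·
  (0,4): δ = 0.72°  ✓
  (0,5): δ = 38.42°  ·
  (0,6): δ = 74.08°  ·
  (0,7): δ = 121.18°  ·
  (1,2): δ = 141.58°  ·
  (1,3): δ = 91.35°  ·
  (1,4): δ = 45.41°  ·
  (1,5): δ = 7.71°  ✓
  (1,6): δ = 27.95°  ·
  (1,7): δ = 75.05°  ·
  (2,3): δ = 129.77°  ·
  (2,4): δ = 83.83°  ·
  (2,5): δ = 46.13°  ·
  (2,6): δ = 10.46°  ✓
  (2,7): δ = 36.63°  ·
  (3,4): δ = 134.05°  ·
  (3,5): δ = 96.36°  ·
  (3,6): δ = 60.69°  ·
  (3,7): δ = 13.59°  ·
  (4,5): δ = 142.31°  ·
  (4,6): δ = 106.64°  ·
  (4,7): δ = 59.54°  ·
  (5,6): δ = 144.33°  ·
  (5,7): δ = 97.23°  ·
  (6,7): δ = 132.90°  ·
antipodal pairs: 3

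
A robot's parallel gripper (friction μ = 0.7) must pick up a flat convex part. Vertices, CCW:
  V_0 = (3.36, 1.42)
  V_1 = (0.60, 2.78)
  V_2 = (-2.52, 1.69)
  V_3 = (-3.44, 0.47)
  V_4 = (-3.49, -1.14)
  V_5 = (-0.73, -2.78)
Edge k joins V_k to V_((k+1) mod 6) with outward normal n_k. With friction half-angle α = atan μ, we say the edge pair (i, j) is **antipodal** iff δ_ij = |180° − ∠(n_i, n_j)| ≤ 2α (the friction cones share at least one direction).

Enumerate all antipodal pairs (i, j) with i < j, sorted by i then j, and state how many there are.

count = 6; pairs: (0,3), (0,4), (1,4), (1,5), (2,5), (3,5)

α = atan 0.7 = 34.99°;  2α = 69.98°
n_0 = (+0.4420, +0.8970)
n_1 = (-0.3298, +0.9440)
n_2 = (-0.7984, +0.6021)
n_3 = (-0.9995, +0.0310)
n_4 = (-0.5108, -0.8597)
n_5 = (+0.7164, -0.6977)
  (0,1): δ = 134.51°  ·
  (0,2): δ = 100.79°  ·
  (0,3): δ = 65.55°  ✓
  (0,4): δ = 4.49°  ✓
  (0,5): δ = 71.99°  ·
  (1,2): δ = 146.28°  ·
  (1,3): δ = 111.04°  ·
  (1,4): δ = 49.98°  ✓
  (1,5): δ = 26.50°  ✓
  (2,3): δ = 144.76°  ·
  (2,4): δ = 83.70°  ·
  (2,5): δ = 7.22°  ✓
  (3,4): δ = 118.94°  ·
  (3,5): δ = 42.46°  ✓
  (4,5): δ = 103.52°  ·
antipodal pairs: 6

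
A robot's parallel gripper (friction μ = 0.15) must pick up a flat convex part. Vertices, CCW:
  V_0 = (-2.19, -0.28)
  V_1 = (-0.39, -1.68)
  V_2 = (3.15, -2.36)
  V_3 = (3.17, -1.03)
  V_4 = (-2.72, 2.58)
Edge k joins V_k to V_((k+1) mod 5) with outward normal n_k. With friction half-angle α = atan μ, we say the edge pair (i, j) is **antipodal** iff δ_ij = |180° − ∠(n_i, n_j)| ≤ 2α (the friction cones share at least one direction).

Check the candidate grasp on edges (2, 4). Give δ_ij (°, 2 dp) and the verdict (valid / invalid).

δ = 11.36°, valid

α = atan 0.15 = 8.53°;  2α = 17.06°
edge 2: e_2 = (+0.02, +1.33);  n_2 = (+0.9999, -0.0150)
edge 4: e_4 = (+0.53, -2.86);  n_4 = (-0.9833, -0.1822)
∠(n_2, n_4) = 168.64°
δ = |180° − 168.64°| = 11.36°
11.36° ≤ 2α = 17.06°  →  valid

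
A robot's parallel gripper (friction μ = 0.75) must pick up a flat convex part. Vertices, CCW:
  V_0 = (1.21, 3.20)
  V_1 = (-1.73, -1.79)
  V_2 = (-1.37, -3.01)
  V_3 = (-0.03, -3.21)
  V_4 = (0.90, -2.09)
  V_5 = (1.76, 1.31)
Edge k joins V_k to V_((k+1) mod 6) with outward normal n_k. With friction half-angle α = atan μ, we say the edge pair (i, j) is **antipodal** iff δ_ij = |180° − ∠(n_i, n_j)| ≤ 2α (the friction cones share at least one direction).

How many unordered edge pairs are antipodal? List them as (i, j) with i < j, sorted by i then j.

α = atan 0.75 = 36.87°;  2α = 73.74°
n_0 = (-0.8616, +0.5076)
n_1 = (-0.9591, -0.2830)
n_2 = (-0.1476, -0.9890)
n_3 = (+0.7693, -0.6388)
n_4 = (+0.9695, -0.2452)
n_5 = (+0.9602, +0.2794)
  (0,1): δ = 133.05°  ·
  (0,2): δ = 67.98°  ✓
  (0,3): δ = 9.20°  ✓
  (0,4): δ = 16.31°  ✓
  (0,5): δ = 46.73°  ✓
  (1,2): δ = 114.93°  ·
  (1,3): δ = 56.15°  ✓
  (1,4): δ = 30.64°  ✓
  (1,5): δ = 0.22°  ✓
  (2,3): δ = 121.22°  ·
  (2,4): δ = 95.71°  ·
  (2,5): δ = 65.29°  ✓
  (3,4): δ = 154.49°  ·
  (3,5): δ = 124.07°  ·
  (4,5): δ = 149.58°  ·
antipodal pairs: 8

count = 8; pairs: (0,2), (0,3), (0,4), (0,5), (1,3), (1,4), (1,5), (2,5)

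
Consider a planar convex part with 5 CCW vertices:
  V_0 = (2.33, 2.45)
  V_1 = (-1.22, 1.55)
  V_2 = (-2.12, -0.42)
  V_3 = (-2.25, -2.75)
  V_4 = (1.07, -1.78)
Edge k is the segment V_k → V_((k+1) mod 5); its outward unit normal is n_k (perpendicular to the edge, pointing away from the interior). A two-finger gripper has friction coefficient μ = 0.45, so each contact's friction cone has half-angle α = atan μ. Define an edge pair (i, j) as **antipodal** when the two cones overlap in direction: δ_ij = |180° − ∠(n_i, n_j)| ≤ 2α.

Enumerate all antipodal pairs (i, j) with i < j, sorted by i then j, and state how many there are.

count = 3; pairs: (0,3), (1,4), (2,4)

α = atan 0.45 = 24.23°;  2α = 48.46°
n_0 = (-0.2457, +0.9693)
n_1 = (-0.9096, +0.4155)
n_2 = (-0.9984, +0.0557)
n_3 = (+0.2804, -0.9599)
n_4 = (+0.9584, -0.2855)
  (0,1): δ = 128.78°  ·
  (0,2): δ = 107.42°  ·
  (0,3): δ = 2.06°  ✓
  (0,4): δ = 59.19°  ·
  (1,2): δ = 158.64°  ·
  (1,3): δ = 49.16°  ·
  (1,4): δ = 7.97°  ✓
  (2,3): δ = 70.52°  ·
  (2,4): δ = 13.39°  ✓
  (3,4): δ = 122.87°  ·
antipodal pairs: 3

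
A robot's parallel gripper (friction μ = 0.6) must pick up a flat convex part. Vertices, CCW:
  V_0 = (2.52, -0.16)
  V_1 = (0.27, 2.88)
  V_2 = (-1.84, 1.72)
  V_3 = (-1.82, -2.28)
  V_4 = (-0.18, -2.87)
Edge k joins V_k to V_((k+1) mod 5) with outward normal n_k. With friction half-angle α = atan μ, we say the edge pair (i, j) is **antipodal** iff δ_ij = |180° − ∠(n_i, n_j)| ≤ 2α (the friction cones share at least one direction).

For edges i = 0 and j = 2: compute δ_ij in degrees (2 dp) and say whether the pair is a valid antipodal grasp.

α = atan 0.6 = 30.96°;  2α = 61.93°
edge 0: e_0 = (-2.25, +3.04);  n_0 = (+0.8038, +0.5949)
edge 2: e_2 = (+0.02, -4.00);  n_2 = (-1.0000, -0.0050)
∠(n_0, n_2) = 143.78°
δ = |180° − 143.78°| = 36.22°
36.22° ≤ 2α = 61.93°  →  valid

δ = 36.22°, valid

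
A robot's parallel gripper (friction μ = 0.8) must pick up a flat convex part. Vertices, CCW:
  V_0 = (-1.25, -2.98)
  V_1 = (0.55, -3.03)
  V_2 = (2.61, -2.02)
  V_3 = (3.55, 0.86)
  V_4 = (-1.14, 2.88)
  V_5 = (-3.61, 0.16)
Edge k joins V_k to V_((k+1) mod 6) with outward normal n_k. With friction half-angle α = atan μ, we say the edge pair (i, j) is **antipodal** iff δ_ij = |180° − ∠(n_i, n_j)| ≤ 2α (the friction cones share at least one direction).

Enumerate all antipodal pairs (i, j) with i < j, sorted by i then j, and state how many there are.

α = atan 0.8 = 38.66°;  2α = 77.32°
n_0 = (-0.0278, -0.9996)
n_1 = (+0.4402, -0.8979)
n_2 = (+0.9506, -0.3103)
n_3 = (+0.3956, +0.9184)
n_4 = (-0.7403, +0.6723)
n_5 = (-0.7994, -0.6008)
  (0,1): δ = 152.29°  ·
  (0,2): δ = 106.48°  ·
  (0,3): δ = 21.71°  ✓
  (0,4): δ = 49.35°  ✓
  (0,5): δ = 128.52°  ·
  (1,2): δ = 134.19°  ·
  (1,3): δ = 49.42°  ✓
  (1,4): δ = 21.64°  ✓
  (1,5): δ = 100.81°  ·
  (2,3): δ = 95.23°  ·
  (2,4): δ = 24.17°  ✓
  (2,5): δ = 55.00°  ✓
  (3,4): δ = 108.94°  ·
  (3,5): δ = 29.77°  ✓
  (4,5): δ = 100.83°  ·
antipodal pairs: 7

count = 7; pairs: (0,3), (0,4), (1,3), (1,4), (2,4), (2,5), (3,5)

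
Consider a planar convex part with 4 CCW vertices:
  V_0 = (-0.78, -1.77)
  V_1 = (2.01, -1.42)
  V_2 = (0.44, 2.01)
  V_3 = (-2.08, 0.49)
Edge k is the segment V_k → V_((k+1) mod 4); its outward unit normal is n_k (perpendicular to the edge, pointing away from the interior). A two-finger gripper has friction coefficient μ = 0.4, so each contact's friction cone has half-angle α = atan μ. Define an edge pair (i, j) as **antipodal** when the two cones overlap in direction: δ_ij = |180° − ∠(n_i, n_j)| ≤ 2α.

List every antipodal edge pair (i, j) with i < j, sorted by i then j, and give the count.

α = atan 0.4 = 21.80°;  2α = 43.60°
n_0 = (+0.1245, -0.9922)
n_1 = (+0.9093, +0.4162)
n_2 = (-0.5165, +0.8563)
n_3 = (-0.8668, -0.4986)
  (0,1): δ = 72.56°  ·
  (0,2): δ = 23.95°  ✓
  (0,3): δ = 112.76°  ·
  (1,2): δ = 83.50°  ·
  (1,3): δ = 5.31°  ✓
  (2,3): δ = 91.19°  ·
antipodal pairs: 2

count = 2; pairs: (0,2), (1,3)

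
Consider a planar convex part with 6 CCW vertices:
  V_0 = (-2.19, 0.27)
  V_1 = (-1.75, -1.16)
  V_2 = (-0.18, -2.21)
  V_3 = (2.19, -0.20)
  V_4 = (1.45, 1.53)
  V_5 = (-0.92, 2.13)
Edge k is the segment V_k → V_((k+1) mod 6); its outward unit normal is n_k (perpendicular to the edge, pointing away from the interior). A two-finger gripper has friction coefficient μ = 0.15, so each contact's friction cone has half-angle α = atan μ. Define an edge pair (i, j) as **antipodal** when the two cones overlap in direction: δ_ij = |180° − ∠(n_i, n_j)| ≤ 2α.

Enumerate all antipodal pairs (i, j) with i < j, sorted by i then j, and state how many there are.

α = atan 0.15 = 8.53°;  2α = 17.06°
n_0 = (-0.9558, -0.2941)
n_1 = (-0.5559, -0.8312)
n_2 = (+0.6468, -0.7627)
n_3 = (+0.9194, +0.3933)
n_4 = (+0.2454, +0.9694)
n_5 = (-0.8259, +0.5639)
  (0,1): δ = 140.88°  ·
  (0,2): δ = 66.80°  ·
  (0,3): δ = 6.06°  ✓
  (0,4): δ = 58.69°  ·
  (0,5): δ = 128.57°  ·
  (1,2): δ = 105.92°  ·
  (1,3): δ = 33.07°  ·
  (1,4): δ = 19.57°  ·
  (1,5): δ = 89.45°  ·
  (2,3): δ = 107.14°  ·
  (2,4): δ = 54.51°  ·
  (2,5): δ = 15.37°  ✓
  (3,4): δ = 127.37°  ·
  (3,5): δ = 57.48°  ·
  (4,5): δ = 110.12°  ·
antipodal pairs: 2

count = 2; pairs: (0,3), (2,5)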